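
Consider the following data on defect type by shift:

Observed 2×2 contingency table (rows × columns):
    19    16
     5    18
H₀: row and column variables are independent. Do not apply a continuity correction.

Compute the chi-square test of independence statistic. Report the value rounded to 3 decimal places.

test statistic = 6.061

Row totals [35, 23], col totals [24, 34], n=58
χ² = (19−14.48)²/14.48 + (16−20.52)²/20.52 + (5−9.52)²/9.52 + (18−13.48)²/13.48 = 6.0610
df = 1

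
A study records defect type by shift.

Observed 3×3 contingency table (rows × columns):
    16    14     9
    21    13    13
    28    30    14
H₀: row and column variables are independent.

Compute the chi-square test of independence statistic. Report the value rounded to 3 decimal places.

test statistic = 2.623

Row totals [39, 47, 72], col totals [65, 57, 36], n=158
χ² = (16−16.04)²/16.04 + (14−14.07)²/14.07 + (9−8.89)²/8.89 + (21−19.34)²/19.34 + (13−16.96)²/16.96 + (13−10.71)²/10.71 + (28−29.62)²/29.62 + (30−25.97)²/25.97 + (14−16.41)²/16.41 = 2.6233
df = 4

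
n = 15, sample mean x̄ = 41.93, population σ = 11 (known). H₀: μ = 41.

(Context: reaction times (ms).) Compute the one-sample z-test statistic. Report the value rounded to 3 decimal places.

test statistic = 0.327

SE = σ/√n = 11/√15 = 2.8402
z = (x̄−μ₀)/SE = (41.93−41)/2.8402 = 0.3274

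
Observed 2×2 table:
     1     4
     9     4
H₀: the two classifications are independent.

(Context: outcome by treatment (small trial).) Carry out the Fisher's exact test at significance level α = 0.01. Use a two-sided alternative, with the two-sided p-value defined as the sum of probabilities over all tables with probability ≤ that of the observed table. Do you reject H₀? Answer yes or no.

reject H₀: no

Margins: r₁=5, r₂=13, c₁=10, c₂=8, n=18
p_obs = C(5,1)·C(13,9)/C(18,10); sum pmf over tables with pmf ≤ p_obs
p-value (two-sided) = 0.11765
At α=0.01: p ≥ α → fail to reject H₀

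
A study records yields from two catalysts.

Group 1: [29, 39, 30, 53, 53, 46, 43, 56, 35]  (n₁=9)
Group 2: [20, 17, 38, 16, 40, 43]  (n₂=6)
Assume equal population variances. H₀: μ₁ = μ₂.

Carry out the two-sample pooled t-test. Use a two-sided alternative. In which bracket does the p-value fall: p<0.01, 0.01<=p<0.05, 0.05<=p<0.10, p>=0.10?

p-value bracket: 0.01<=p<0.05

x̄₁=42.667, s₁=10.137, n₁=9
x̄₂=29.000, s₂=12.586, n₂=6
s_p² = [8·10.137² + 5·12.586²]/13 = 124.1538
SE = √(s_p²·(1/9+1/6)) = 5.8726
t = (42.667−29.000)/5.8726 = 2.3272
df = 13
p-value (two-sided) = 0.03675
→ bracket: 0.01<=p<0.05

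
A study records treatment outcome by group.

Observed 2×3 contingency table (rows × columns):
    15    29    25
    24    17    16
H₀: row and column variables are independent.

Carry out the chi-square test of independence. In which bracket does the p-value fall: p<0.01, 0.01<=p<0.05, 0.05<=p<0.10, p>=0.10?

p-value bracket: 0.01<=p<0.05

Row totals [69, 57], col totals [39, 46, 41], n=126
χ² = (15−21.36)²/21.36 + (29−25.19)²/25.19 + (25−22.45)²/22.45 + (24−17.64)²/17.64 + (17−20.81)²/20.81 + (16−18.55)²/18.55 = 6.0954
df = 2
p-value (upper-tail) = 0.04747
→ bracket: 0.01<=p<0.05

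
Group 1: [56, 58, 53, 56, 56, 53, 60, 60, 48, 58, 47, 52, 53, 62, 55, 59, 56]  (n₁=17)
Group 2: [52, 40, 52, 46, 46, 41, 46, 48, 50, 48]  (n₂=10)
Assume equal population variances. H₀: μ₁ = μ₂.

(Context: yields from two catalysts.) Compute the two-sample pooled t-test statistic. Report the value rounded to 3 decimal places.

x̄₁=55.412, s₁=4.094, n₁=17
x̄₂=46.900, s₂=4.067, n₂=10
s_p² = [16·4.094² + 9·4.067²]/25 = 16.6807
SE = √(s_p²·(1/17+1/10)) = 1.6277
t = (55.412−46.900)/1.6277 = 5.2294
df = 25

test statistic = 5.229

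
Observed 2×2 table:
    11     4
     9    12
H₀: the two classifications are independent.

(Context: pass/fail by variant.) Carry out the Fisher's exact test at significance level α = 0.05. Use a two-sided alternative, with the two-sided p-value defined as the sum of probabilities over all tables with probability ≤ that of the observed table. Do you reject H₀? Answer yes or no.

reject H₀: no

Margins: r₁=15, r₂=21, c₁=20, c₂=16, n=36
p_obs = C(15,11)·C(21,9)/C(36,20); sum pmf over tables with pmf ≤ p_obs
p-value (two-sided) = 0.09585
At α=0.05: p ≥ α → fail to reject H₀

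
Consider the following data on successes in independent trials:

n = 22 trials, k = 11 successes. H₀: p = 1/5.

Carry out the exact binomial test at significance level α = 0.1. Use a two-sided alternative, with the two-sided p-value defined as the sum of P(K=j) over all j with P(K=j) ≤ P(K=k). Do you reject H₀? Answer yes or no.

reject H₀: yes

Exact binomial: n=22, k=11, p₀=1/5=0.2000
P(X=j) = C(n,j)·p₀^j·(1−p₀)^(n−j); p = Σ P(X=j) over j with P(X=j) ≤ P(X=11)
p-value (two-sided) = 0.00159
At α=0.1: p < α → reject H₀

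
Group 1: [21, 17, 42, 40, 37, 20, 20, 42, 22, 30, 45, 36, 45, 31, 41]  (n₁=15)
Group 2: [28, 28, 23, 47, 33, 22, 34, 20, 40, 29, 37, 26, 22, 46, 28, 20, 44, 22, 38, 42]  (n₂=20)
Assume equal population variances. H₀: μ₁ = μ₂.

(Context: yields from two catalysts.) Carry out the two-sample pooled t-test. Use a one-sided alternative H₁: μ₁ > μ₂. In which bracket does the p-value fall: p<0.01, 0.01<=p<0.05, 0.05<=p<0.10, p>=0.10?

p-value bracket: p>=0.10

x̄₁=32.600, s₁=10.204, n₁=15
x̄₂=31.450, s₂=9.035, n₂=20
s_p² = [14·10.204² + 19·9.035²]/33 = 91.1682
SE = √(s_p²·(1/15+1/20)) = 3.2613
t = (32.600−31.450)/3.2613 = 0.3526
df = 33
p-value (one-sided, H₁ greater) = 0.36331
→ bracket: p>=0.10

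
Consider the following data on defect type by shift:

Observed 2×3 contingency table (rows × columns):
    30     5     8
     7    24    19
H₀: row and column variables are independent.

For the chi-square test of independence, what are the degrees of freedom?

degrees of freedom = 2

df = (r−1)(c−1) = (2−1)·(3−1) = 2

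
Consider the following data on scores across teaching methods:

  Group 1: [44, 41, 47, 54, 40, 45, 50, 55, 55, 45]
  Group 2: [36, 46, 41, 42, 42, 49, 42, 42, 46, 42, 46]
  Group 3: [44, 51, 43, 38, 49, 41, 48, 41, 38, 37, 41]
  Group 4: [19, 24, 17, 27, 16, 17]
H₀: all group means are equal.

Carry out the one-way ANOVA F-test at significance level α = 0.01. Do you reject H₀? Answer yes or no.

Group means [47.60, 43.09, 42.82, 20.00], grand mean 40.553
SSB = Σnᵢ(x̄ᵢ−x̄)² = 3158.449; SSW = ΣΣ(x−x̄ᵢ)² = 728.945
MSB = 3158.449/3 = 1052.8164; MSW = 728.945/34 = 21.4396
F = MSB/MSW = 49.1062
df = (3, 34)
p-value (upper-tail) = 0.00000
At α=0.01: p < α → reject H₀

reject H₀: yes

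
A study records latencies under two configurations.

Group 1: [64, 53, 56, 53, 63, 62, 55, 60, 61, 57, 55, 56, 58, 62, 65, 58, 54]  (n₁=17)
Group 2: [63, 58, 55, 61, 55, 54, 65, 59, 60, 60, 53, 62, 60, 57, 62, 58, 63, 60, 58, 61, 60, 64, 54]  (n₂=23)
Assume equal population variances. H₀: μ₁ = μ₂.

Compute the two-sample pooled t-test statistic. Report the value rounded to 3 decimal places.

test statistic = -0.750

x̄₁=58.353, s₁=3.920, n₁=17
x̄₂=59.217, s₂=3.357, n₂=23
s_p² = [16·3.920² + 22·3.357²]/38 = 12.9946
SE = √(s_p²·(1/17+1/23)) = 1.1530
t = (58.353−59.217)/1.1530 = -0.7498
df = 38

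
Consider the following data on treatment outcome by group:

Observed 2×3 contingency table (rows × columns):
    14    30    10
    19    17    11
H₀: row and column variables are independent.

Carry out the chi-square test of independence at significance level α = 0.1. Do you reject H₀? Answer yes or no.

Row totals [54, 47], col totals [33, 47, 21], n=101
χ² = (14−17.64)²/17.64 + (30−25.13)²/25.13 + (10−11.23)²/11.23 + (19−15.36)²/15.36 + (17−21.87)²/21.87 + (11−9.77)²/9.77 = 3.9347
df = 2
p-value (upper-tail) = 0.13983
At α=0.1: p ≥ α → fail to reject H₀

reject H₀: no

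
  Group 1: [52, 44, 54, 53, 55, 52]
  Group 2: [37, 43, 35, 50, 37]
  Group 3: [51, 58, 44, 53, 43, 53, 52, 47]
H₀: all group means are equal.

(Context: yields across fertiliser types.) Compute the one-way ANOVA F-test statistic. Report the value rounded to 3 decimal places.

test statistic = 7.924

Group means [51.67, 40.40, 50.12], grand mean 48.053
SSB = Σnᵢ(x̄ᵢ−x̄)² = 405.539; SSW = ΣΣ(x−x̄ᵢ)² = 409.408
MSB = 405.539/2 = 202.7695; MSW = 409.408/16 = 25.5880
F = MSB/MSW = 7.9244
df = (2, 16)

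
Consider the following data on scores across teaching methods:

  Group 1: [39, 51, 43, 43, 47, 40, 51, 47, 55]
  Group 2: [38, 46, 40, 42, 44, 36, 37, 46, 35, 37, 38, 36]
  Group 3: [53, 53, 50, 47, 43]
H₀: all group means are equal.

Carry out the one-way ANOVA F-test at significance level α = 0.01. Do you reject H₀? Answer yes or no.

reject H₀: yes

Group means [46.22, 39.58, 49.20], grand mean 43.731
SSB = Σnᵢ(x̄ᵢ−x̄)² = 411.843; SSW = ΣΣ(x−x̄ᵢ)² = 481.272
MSB = 411.843/2 = 205.9216; MSW = 481.272/23 = 20.9249
F = MSB/MSW = 9.8410
df = (2, 23)
p-value (upper-tail) = 0.00082
At α=0.01: p < α → reject H₀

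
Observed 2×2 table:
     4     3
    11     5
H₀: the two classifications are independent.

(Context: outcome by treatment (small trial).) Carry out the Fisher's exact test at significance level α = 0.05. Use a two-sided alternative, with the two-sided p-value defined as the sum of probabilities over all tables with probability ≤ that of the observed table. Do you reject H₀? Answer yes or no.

reject H₀: no

Margins: r₁=7, r₂=16, c₁=15, c₂=8, n=23
p_obs = C(7,4)·C(16,11)/C(23,15); sum pmf over tables with pmf ≤ p_obs
p-value (two-sided) = 0.65702
At α=0.05: p ≥ α → fail to reject H₀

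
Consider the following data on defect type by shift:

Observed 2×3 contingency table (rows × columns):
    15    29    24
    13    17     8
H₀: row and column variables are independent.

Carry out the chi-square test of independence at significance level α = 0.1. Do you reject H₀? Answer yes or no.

reject H₀: no

Row totals [68, 38], col totals [28, 46, 32], n=106
χ² = (15−17.96)²/17.96 + (29−29.51)²/29.51 + (24−20.53)²/20.53 + (13−10.04)²/10.04 + (17−16.49)²/16.49 + (8−11.47)²/11.47 = 3.0250
df = 2
p-value (upper-tail) = 0.22036
At α=0.1: p ≥ α → fail to reject H₀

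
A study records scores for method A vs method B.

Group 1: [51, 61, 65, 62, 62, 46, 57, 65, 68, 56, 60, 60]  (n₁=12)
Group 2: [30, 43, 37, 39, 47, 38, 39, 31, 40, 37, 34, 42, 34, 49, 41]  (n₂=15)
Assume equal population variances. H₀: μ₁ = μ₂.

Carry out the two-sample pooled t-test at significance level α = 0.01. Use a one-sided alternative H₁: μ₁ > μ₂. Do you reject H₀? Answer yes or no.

x̄₁=59.417, s₁=6.186, n₁=12
x̄₂=38.733, s₂=5.325, n₂=15
s_p² = [11·6.186² + 14·5.325²]/25 = 32.7140
SE = √(s_p²·(1/12+1/15)) = 2.2152
t = (59.417−38.733)/2.2152 = 9.3370
df = 25
p-value (one-sided, H₁ greater) = 0.00000
At α=0.01: p < α → reject H₀

reject H₀: yes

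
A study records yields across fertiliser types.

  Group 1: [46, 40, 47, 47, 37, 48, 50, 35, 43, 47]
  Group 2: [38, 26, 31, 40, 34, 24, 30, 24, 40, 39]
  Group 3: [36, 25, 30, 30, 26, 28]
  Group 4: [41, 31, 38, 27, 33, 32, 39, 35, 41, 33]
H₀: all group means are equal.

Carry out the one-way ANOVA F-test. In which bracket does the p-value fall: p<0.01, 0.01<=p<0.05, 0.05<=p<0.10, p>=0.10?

p-value bracket: p<0.01

Group means [44.00, 32.60, 29.17, 35.00], grand mean 35.861
SSB = Σnᵢ(x̄ᵢ−x̄)² = 1045.072; SSW = ΣΣ(x−x̄ᵢ)² = 883.233
MSB = 1045.072/3 = 348.3574; MSW = 883.233/32 = 27.6010
F = MSB/MSW = 12.6212
df = (3, 32)
p-value (upper-tail) = 0.00001
→ bracket: p<0.01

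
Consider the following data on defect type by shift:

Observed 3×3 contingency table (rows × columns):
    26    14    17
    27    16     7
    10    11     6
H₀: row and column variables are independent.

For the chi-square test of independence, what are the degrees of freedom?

df = (r−1)(c−1) = (3−1)·(3−1) = 4

degrees of freedom = 4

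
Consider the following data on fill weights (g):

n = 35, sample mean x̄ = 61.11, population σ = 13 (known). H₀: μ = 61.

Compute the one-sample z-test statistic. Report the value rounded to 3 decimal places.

test statistic = 0.050

SE = σ/√n = 13/√35 = 2.1974
z = (x̄−μ₀)/SE = (61.11−61)/2.1974 = 0.0501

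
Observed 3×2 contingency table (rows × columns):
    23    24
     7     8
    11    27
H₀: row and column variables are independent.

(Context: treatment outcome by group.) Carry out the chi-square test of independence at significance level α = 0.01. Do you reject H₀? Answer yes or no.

Row totals [47, 15, 38], col totals [41, 59], n=100
χ² = (23−19.27)²/19.27 + (24−27.73)²/27.73 + (7−6.15)²/6.15 + (8−8.85)²/8.85 + (11−15.58)²/15.58 + (27−22.42)²/22.42 = 3.7048
df = 2
p-value (upper-tail) = 0.15686
At α=0.01: p ≥ α → fail to reject H₀

reject H₀: no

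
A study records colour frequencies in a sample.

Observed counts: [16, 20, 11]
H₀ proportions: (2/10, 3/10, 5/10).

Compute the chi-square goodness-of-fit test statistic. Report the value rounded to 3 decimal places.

n = 47; E_i = n·p_i = [9.40, 14.10, 23.50]
χ² = (16−9.40)²/9.40 + (20−14.10)²/14.10 + (11−23.50)²/23.50 = 13.7518
df = 2

test statistic = 13.752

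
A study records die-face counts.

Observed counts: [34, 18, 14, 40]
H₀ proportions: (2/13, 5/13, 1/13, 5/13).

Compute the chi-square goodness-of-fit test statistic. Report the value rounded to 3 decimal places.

test statistic = 36.117

n = 106; E_i = n·p_i = [16.31, 40.77, 8.15, 40.77]
χ² = (34−16.31)²/16.31 + (18−40.77)²/40.77 + (14−8.15)²/8.15 + (40−40.77)²/40.77 = 36.1170
df = 3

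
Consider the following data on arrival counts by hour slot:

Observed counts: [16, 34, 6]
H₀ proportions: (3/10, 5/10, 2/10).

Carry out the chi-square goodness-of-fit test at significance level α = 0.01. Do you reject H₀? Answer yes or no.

n = 56; E_i = n·p_i = [16.80, 28.00, 11.20]
χ² = (16−16.80)²/16.80 + (34−28.00)²/28.00 + (6−11.20)²/11.20 = 3.7381
df = 2
p-value (upper-tail) = 0.15427
At α=0.01: p ≥ α → fail to reject H₀

reject H₀: no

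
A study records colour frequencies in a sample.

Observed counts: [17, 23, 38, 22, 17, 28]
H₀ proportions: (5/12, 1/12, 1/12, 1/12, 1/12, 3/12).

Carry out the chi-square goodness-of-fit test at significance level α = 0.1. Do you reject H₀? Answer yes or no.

n = 145; E_i = n·p_i = [60.42, 12.08, 12.08, 12.08, 12.08, 36.25]
χ² = (17−60.42)²/60.42 + (23−12.08)²/12.08 + (38−12.08)²/12.08 + (22−12.08)²/12.08 + (17−12.08)²/12.08 + (28−36.25)²/36.25 = 108.6662
df = 5
p-value (upper-tail) = 0.00000
At α=0.1: p < α → reject H₀

reject H₀: yes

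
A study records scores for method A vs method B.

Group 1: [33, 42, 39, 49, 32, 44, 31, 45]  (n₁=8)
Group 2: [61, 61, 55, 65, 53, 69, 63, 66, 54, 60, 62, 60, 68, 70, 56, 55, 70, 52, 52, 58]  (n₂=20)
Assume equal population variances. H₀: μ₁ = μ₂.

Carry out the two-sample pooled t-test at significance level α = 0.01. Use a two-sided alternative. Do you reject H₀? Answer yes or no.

reject H₀: yes

x̄₁=39.375, s₁=6.739, n₁=8
x̄₂=60.500, s₂=6.065, n₂=20
s_p² = [7·6.739² + 19·6.065²]/26 = 39.1106
SE = √(s_p²·(1/8+1/20)) = 2.6162
t = (39.375−60.500)/2.6162 = -8.0748
df = 26
p-value (two-sided) = 0.00000
At α=0.01: p < α → reject H₀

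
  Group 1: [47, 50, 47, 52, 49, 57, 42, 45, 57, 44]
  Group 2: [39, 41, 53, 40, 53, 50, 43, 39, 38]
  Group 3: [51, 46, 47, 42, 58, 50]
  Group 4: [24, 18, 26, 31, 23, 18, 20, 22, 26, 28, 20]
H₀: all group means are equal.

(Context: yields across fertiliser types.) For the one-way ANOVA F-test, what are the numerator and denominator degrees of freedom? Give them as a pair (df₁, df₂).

degrees of freedom = [3, 32]

k = 4 groups, N = 36 total
df = (k−1, N−k) = (4−1, 36−4) = (3, 32)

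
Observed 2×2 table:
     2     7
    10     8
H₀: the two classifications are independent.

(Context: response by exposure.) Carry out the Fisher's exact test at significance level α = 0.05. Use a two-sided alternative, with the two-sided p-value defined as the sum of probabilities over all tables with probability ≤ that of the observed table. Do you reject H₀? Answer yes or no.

Margins: r₁=9, r₂=18, c₁=12, c₂=15, n=27
p_obs = C(9,2)·C(18,10)/C(27,12); sum pmf over tables with pmf ≤ p_obs
p-value (two-sided) = 0.21724
At α=0.05: p ≥ α → fail to reject H₀

reject H₀: no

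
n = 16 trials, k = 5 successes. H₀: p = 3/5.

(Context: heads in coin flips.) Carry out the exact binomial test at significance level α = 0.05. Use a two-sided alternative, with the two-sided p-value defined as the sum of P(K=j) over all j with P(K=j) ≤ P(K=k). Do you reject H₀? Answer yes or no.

Exact binomial: n=16, k=5, p₀=3/5=0.6000
P(X=j) = C(n,j)·p₀^j·(1−p₀)^(n−j); p = Σ P(X=j) over j with P(X=j) ≤ P(X=5)
p-value (two-sided) = 0.02243
At α=0.05: p < α → reject H₀

reject H₀: yes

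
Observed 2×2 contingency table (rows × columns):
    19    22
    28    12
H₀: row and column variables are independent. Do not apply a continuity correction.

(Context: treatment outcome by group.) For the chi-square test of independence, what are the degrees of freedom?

df = (r−1)(c−1) = (2−1)·(2−1) = 1

degrees of freedom = 1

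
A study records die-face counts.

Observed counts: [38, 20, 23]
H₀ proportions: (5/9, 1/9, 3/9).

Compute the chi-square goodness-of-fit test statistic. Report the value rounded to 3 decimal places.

n = 81; E_i = n·p_i = [45.00, 9.00, 27.00]
χ² = (38−45.00)²/45.00 + (20−9.00)²/9.00 + (23−27.00)²/27.00 = 15.1259
df = 2

test statistic = 15.126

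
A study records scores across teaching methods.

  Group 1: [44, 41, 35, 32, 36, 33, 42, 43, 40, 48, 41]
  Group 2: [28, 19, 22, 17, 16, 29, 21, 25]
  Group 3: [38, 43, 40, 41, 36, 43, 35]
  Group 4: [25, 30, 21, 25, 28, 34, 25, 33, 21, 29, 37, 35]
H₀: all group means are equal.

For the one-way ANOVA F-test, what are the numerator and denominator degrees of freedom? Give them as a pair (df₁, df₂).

degrees of freedom = [3, 34]

k = 4 groups, N = 38 total
df = (k−1, N−k) = (4−1, 38−4) = (3, 34)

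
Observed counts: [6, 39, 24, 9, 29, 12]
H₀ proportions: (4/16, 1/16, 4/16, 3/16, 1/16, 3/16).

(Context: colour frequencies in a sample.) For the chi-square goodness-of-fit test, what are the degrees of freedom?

degrees of freedom = 5

df = k − 1 = 6 − 1 = 5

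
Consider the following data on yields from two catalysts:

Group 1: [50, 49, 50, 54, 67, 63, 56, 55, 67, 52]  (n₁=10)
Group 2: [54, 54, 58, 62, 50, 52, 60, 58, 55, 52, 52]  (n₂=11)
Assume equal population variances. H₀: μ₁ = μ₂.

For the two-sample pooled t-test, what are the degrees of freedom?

degrees of freedom = 19

df = n₁ + n₂ − 2 = 10 + 11 − 2 = 19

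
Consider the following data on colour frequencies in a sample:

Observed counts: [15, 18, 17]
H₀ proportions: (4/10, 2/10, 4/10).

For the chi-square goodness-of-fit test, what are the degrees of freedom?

df = k − 1 = 3 − 1 = 2

degrees of freedom = 2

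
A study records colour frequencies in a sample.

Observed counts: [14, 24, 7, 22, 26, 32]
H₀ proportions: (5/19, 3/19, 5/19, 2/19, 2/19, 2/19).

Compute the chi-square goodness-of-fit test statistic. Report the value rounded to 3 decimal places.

n = 125; E_i = n·p_i = [32.89, 19.74, 32.89, 13.16, 13.16, 13.16]
χ² = (14−32.89)²/32.89 + (24−19.74)²/19.74 + (7−32.89)²/32.89 + (22−13.16)²/13.16 + (26−13.16)²/13.16 + (32−13.16)²/13.16 = 77.6160
df = 5

test statistic = 77.616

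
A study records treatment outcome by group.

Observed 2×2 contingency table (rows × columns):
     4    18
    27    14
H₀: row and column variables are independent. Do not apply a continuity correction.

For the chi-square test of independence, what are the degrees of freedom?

df = (r−1)(c−1) = (2−1)·(2−1) = 1

degrees of freedom = 1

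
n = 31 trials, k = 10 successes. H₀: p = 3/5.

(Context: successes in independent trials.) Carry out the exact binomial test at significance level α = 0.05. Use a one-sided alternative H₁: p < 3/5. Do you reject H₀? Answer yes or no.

Exact binomial: n=31, k=10, p₀=3/5=0.6000
P(X≤10) from Σ C(n,i)·p₀^i·(1−p₀)^(n−i)
p-value (one-sided, H₁ less) = 0.00166
At α=0.05: p < α → reject H₀

reject H₀: yes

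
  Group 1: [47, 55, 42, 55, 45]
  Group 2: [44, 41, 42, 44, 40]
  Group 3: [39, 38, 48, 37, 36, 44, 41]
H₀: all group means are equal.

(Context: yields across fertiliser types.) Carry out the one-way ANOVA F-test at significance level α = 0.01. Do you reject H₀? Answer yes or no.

reject H₀: no

Group means [48.80, 42.20, 40.43], grand mean 43.412
SSB = Σnᵢ(x̄ᵢ−x̄)² = 214.803; SSW = ΣΣ(x−x̄ᵢ)² = 263.314
MSB = 214.803/2 = 107.4017; MSW = 263.314/14 = 18.8082
F = MSB/MSW = 5.7104
df = (2, 14)
p-value (upper-tail) = 0.01537
At α=0.01: p ≥ α → fail to reject H₀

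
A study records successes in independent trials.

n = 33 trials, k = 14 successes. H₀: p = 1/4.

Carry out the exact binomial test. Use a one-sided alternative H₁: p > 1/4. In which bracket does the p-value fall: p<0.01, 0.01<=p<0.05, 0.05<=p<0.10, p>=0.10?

Exact binomial: n=33, k=14, p₀=1/4=0.2500
P(X≥14) from Σ C(n,i)·p₀^i·(1−p₀)^(n−i)
p-value (one-sided, H₁ greater) = 0.02134
→ bracket: 0.01<=p<0.05

p-value bracket: 0.01<=p<0.05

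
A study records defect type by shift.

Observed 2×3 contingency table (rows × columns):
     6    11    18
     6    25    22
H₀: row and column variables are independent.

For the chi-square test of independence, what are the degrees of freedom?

df = (r−1)(c−1) = (2−1)·(3−1) = 2

degrees of freedom = 2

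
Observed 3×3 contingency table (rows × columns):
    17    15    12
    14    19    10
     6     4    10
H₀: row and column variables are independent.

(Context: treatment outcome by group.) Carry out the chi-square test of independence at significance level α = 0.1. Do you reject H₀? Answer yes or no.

Row totals [44, 43, 20], col totals [37, 38, 32], n=107
χ² = (17−15.21)²/15.21 + (15−15.63)²/15.63 + (12−13.16)²/13.16 + (14−14.87)²/14.87 + (19−15.27)²/15.27 + (10−12.86)²/12.86 + (6−6.92)²/6.92 + (4−7.10)²/7.10 + (10−5.98)²/5.98 = 6.1107
df = 4
p-value (upper-tail) = 0.19103
At α=0.1: p ≥ α → fail to reject H₀

reject H₀: no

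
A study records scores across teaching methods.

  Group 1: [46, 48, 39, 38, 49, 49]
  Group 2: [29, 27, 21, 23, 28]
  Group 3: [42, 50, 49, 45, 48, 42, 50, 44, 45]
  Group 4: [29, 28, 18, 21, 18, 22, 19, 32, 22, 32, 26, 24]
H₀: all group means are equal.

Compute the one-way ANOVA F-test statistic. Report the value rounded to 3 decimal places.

test statistic = 60.326

Group means [44.83, 25.60, 46.11, 24.25], grand mean 34.469
SSB = Σnᵢ(x̄ᵢ−x̄)² = 3510.797; SSW = ΣΣ(x−x̄ᵢ)² = 543.172
MSB = 3510.797/3 = 1170.2655; MSW = 543.172/28 = 19.3990
F = MSB/MSW = 60.3260
df = (3, 28)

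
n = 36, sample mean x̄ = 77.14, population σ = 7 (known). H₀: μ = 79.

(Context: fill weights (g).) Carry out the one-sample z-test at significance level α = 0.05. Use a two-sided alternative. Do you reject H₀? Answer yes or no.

reject H₀: no

SE = σ/√n = 7/√36 = 1.1667
z = (x̄−μ₀)/SE = (77.14−79)/1.1667 = -1.5943
p-value (two-sided) = 0.11087
At α=0.05: p ≥ α → fail to reject H₀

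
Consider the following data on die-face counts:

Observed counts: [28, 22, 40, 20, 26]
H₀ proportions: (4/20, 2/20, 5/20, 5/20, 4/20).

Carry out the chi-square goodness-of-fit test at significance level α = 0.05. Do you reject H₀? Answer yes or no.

n = 136; E_i = n·p_i = [27.20, 13.60, 34.00, 34.00, 27.20]
χ² = (28−27.20)²/27.20 + (22−13.60)²/13.60 + (40−34.00)²/34.00 + (20−34.00)²/34.00 + (26−27.20)²/27.20 = 12.0882
df = 4
p-value (upper-tail) = 0.01671
At α=0.05: p < α → reject H₀

reject H₀: yes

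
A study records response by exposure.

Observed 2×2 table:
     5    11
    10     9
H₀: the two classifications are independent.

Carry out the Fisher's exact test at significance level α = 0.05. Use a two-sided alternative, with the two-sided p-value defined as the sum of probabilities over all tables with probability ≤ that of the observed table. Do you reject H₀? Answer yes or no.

reject H₀: no

Margins: r₁=16, r₂=19, c₁=15, c₂=20, n=35
p_obs = C(16,5)·C(19,10)/C(35,15); sum pmf over tables with pmf ≤ p_obs
p-value (two-sided) = 0.30636
At α=0.05: p ≥ α → fail to reject H₀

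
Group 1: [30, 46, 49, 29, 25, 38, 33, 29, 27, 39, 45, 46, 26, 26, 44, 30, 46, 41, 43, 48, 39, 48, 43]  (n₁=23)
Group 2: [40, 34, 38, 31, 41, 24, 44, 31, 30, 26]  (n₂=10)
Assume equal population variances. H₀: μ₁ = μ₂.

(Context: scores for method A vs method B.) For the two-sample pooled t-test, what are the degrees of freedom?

degrees of freedom = 31

df = n₁ + n₂ − 2 = 23 + 10 − 2 = 31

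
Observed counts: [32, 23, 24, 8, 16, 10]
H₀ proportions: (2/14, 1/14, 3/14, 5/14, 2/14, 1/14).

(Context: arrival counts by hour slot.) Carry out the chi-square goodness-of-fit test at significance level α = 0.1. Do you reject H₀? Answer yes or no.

reject H₀: yes

n = 113; E_i = n·p_i = [16.14, 8.07, 24.21, 40.36, 16.14, 8.07]
χ² = (32−16.14)²/16.14 + (23−8.07)²/8.07 + (24−24.21)²/24.21 + (8−40.36)²/40.36 + (16−16.14)²/16.14 + (10−8.07)²/8.07 = 69.5947
df = 5
p-value (upper-tail) = 0.00000
At α=0.1: p < α → reject H₀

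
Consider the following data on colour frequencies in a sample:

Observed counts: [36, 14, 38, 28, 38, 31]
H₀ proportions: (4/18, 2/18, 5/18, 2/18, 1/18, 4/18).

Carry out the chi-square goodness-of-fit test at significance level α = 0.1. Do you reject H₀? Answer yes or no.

n = 185; E_i = n·p_i = [41.11, 20.56, 51.39, 20.56, 10.28, 41.11]
χ² = (36−41.11)²/41.11 + (14−20.56)²/20.56 + (38−51.39)²/51.39 + (28−20.56)²/20.56 + (38−10.28)²/10.28 + (31−41.11)²/41.11 = 86.1724
df = 5
p-value (upper-tail) = 0.00000
At α=0.1: p < α → reject H₀

reject H₀: yes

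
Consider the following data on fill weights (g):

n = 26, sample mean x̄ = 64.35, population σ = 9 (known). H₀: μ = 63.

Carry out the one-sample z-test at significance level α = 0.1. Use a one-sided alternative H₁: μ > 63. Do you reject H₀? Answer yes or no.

reject H₀: no

SE = σ/√n = 9/√26 = 1.7650
z = (x̄−μ₀)/SE = (64.35−63)/1.7650 = 0.7649
p-value (one-sided, H₁ greater) = 0.22218
At α=0.1: p ≥ α → fail to reject H₀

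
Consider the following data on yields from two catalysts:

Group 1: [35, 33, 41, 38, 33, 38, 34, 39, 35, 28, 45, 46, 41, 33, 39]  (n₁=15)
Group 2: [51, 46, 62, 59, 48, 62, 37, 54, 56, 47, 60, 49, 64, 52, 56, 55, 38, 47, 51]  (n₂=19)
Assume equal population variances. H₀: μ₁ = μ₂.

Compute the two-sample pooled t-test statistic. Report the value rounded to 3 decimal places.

x̄₁=37.200, s₁=4.873, n₁=15
x̄₂=52.316, s₂=7.580, n₂=19
s_p² = [14·4.873² + 18·7.580²]/32 = 42.7033
SE = √(s_p²·(1/15+1/19)) = 2.2571
t = (37.200−52.316)/2.2571 = -6.6970
df = 32

test statistic = -6.697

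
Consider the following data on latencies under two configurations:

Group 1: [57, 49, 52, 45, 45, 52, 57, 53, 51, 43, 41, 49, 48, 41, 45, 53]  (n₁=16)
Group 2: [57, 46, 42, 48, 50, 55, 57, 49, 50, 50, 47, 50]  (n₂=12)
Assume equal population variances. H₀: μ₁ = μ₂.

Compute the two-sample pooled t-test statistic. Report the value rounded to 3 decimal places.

x̄₁=48.812, s₁=5.128, n₁=16
x̄₂=50.083, s₂=4.441, n₂=12
s_p² = [15·5.128² + 11·4.441²]/26 = 23.5136
SE = √(s_p²·(1/16+1/12)) = 1.8518
t = (48.812−50.083)/1.8518 = -0.6863
df = 26

test statistic = -0.686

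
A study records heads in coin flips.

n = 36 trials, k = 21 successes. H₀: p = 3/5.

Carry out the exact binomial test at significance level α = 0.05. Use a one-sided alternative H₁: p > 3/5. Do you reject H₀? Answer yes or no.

reject H₀: no

Exact binomial: n=36, k=21, p₀=3/5=0.6000
P(X≥21) from Σ C(n,i)·p₀^i·(1−p₀)^(n−i)
p-value (one-sided, H₁ greater) = 0.64926
At α=0.05: p ≥ α → fail to reject H₀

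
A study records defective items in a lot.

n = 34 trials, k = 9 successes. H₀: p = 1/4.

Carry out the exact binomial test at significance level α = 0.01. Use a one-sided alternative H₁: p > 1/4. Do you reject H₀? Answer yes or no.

Exact binomial: n=34, k=9, p₀=1/4=0.2500
P(X≥9) from Σ C(n,i)·p₀^i·(1−p₀)^(n−i)
p-value (one-sided, H₁ greater) = 0.48661
At α=0.01: p ≥ α → fail to reject H₀

reject H₀: no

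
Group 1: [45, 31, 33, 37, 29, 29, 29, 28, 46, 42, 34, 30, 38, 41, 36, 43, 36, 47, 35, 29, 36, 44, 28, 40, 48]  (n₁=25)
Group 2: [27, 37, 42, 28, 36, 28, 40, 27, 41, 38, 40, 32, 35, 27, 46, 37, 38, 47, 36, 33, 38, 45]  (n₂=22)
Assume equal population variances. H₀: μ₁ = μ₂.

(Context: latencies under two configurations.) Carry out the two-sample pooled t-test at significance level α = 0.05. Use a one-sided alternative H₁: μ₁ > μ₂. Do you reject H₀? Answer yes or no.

reject H₀: no

x̄₁=36.560, s₁=6.558, n₁=25
x̄₂=36.273, s₂=6.189, n₂=22
s_p² = [24·6.558² + 21·6.189²]/45 = 40.8116
SE = √(s_p²·(1/25+1/22)) = 1.8675
t = (36.560−36.273)/1.8675 = 0.1538
df = 45
p-value (one-sided, H₁ greater) = 0.43922
At α=0.05: p ≥ α → fail to reject H₀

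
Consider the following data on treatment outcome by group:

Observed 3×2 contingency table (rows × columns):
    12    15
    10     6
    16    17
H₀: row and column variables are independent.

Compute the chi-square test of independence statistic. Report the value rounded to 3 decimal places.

Row totals [27, 16, 33], col totals [38, 38], n=76
χ² = (12−13.50)²/13.50 + (15−13.50)²/13.50 + (10−8.00)²/8.00 + (6−8.00)²/8.00 + (16−16.50)²/16.50 + (17−16.50)²/16.50 = 1.3636
df = 2

test statistic = 1.364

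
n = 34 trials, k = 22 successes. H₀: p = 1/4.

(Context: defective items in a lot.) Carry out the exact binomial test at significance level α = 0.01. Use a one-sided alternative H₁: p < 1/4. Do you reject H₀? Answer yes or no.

reject H₀: no

Exact binomial: n=34, k=22, p₀=1/4=0.2500
P(X≤22) from Σ C(n,i)·p₀^i·(1−p₀)^(n−i)
p-value (one-sided, H₁ less) = 1.00000
At α=0.01: p ≥ α → fail to reject H₀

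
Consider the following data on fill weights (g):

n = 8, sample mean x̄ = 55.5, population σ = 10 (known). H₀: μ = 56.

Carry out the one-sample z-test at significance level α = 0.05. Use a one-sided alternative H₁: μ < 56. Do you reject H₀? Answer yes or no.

SE = σ/√n = 10/√8 = 3.5355
z = (x̄−μ₀)/SE = (55.5−56)/3.5355 = -0.1414
p-value (one-sided, H₁ less) = 0.44377
At α=0.05: p ≥ α → fail to reject H₀

reject H₀: no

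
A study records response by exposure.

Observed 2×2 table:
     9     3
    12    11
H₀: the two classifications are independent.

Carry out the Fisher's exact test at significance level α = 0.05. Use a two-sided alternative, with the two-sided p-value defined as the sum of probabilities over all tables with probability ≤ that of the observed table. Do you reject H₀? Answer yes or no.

reject H₀: no

Margins: r₁=12, r₂=23, c₁=21, c₂=14, n=35
p_obs = C(12,9)·C(23,12)/C(35,21); sum pmf over tables with pmf ≤ p_obs
p-value (two-sided) = 0.28164
At α=0.05: p ≥ α → fail to reject H₀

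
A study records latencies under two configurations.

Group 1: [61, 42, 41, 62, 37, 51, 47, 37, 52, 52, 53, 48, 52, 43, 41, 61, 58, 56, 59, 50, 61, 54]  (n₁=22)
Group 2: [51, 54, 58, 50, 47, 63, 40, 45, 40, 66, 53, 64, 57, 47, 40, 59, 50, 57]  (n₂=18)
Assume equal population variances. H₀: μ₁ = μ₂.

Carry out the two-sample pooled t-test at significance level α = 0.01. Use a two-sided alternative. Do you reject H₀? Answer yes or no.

x̄₁=50.818, s₁=7.980, n₁=22
x̄₂=52.278, s₂=8.188, n₂=18
s_p² = [21·7.980² + 17·8.188²]/38 = 65.1812
SE = √(s_p²·(1/22+1/18)) = 2.5659
t = (50.818−52.278)/2.5659 = -0.5688
df = 38
p-value (two-sided) = 0.57281
At α=0.01: p ≥ α → fail to reject H₀

reject H₀: no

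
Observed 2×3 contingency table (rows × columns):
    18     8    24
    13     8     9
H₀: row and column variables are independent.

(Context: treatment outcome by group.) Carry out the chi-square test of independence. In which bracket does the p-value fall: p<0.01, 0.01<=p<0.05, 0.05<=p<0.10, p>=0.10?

p-value bracket: p>=0.10

Row totals [50, 30], col totals [31, 16, 33], n=80
χ² = (18−19.38)²/19.38 + (8−10.00)²/10.00 + (24−20.62)²/20.62 + (13−11.62)²/11.62 + (8−6.00)²/6.00 + (9−12.38)²/12.38 = 2.7996
df = 2
p-value (upper-tail) = 0.24665
→ bracket: p>=0.10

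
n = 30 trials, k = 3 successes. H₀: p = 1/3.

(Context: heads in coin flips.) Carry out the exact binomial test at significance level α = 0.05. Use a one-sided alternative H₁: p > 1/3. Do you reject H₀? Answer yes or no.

reject H₀: no

Exact binomial: n=30, k=3, p₀=1/3=0.3333
P(X≥3) from Σ C(n,i)·p₀^i·(1−p₀)^(n−i)
p-value (one-sided, H₁ greater) = 0.99935
At α=0.05: p ≥ α → fail to reject H₀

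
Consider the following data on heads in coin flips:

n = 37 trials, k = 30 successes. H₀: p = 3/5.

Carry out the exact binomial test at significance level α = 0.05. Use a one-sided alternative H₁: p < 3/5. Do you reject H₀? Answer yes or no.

Exact binomial: n=37, k=30, p₀=3/5=0.6000
P(X≤30) from Σ C(n,i)·p₀^i·(1−p₀)^(n−i)
p-value (one-sided, H₁ less) = 0.99828
At α=0.05: p ≥ α → fail to reject H₀

reject H₀: no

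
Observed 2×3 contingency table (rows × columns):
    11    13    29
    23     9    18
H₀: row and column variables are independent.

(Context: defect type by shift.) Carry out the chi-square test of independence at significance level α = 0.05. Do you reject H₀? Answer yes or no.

Row totals [53, 50], col totals [34, 22, 47], n=103
χ² = (11−17.50)²/17.50 + (13−11.32)²/11.32 + (29−24.18)²/24.18 + (23−16.50)²/16.50 + (9−10.68)²/10.68 + (18−22.82)²/22.82 = 7.4560
df = 2
p-value (upper-tail) = 0.02404
At α=0.05: p < α → reject H₀

reject H₀: yes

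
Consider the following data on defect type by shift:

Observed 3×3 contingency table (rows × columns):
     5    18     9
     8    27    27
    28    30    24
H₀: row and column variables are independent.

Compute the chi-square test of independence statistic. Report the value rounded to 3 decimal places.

Row totals [32, 62, 82], col totals [41, 75, 60], n=176
χ² = (5−7.45)²/7.45 + (18−13.64)²/13.64 + (9−10.91)²/10.91 + (8−14.44)²/14.44 + (27−26.42)²/26.42 + (27−21.14)²/21.14 + (28−19.10)²/19.10 + (30−34.94)²/34.94 + (24−27.95)²/27.95 = 12.4556
df = 4

test statistic = 12.456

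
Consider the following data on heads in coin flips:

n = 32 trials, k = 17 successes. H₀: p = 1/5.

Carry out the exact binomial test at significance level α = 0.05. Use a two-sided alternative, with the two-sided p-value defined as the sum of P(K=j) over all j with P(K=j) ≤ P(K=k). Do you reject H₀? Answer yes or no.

Exact binomial: n=32, k=17, p₀=1/5=0.2000
P(X=j) = C(n,j)·p₀^j·(1−p₀)^(n−j); p = Σ P(X=j) over j with P(X=j) ≤ P(X=17)
p-value (two-sided) = 0.00003
At α=0.05: p < α → reject H₀

reject H₀: yes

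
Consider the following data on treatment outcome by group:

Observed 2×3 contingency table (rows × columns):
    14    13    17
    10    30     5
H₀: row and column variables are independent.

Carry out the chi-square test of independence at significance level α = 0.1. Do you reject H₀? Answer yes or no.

reject H₀: yes

Row totals [44, 45], col totals [24, 43, 22], n=89
χ² = (14−11.87)²/11.87 + (13−21.26)²/21.26 + (17−10.88)²/10.88 + (10−12.13)²/12.13 + (30−21.74)²/21.74 + (5−11.12)²/11.12 = 13.9236
df = 2
p-value (upper-tail) = 0.00095
At α=0.1: p < α → reject H₀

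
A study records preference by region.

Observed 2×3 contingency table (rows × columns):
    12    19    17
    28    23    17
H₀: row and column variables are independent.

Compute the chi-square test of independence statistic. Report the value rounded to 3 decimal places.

Row totals [48, 68], col totals [40, 42, 34], n=116
χ² = (12−16.55)²/16.55 + (19−17.38)²/17.38 + (17−14.07)²/14.07 + (28−23.45)²/23.45 + (23−24.62)²/24.62 + (17−19.93)²/19.93 = 3.4348
df = 2

test statistic = 3.435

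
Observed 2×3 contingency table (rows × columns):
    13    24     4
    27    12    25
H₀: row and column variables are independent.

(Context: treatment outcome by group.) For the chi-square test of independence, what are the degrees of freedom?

df = (r−1)(c−1) = (2−1)·(3−1) = 2

degrees of freedom = 2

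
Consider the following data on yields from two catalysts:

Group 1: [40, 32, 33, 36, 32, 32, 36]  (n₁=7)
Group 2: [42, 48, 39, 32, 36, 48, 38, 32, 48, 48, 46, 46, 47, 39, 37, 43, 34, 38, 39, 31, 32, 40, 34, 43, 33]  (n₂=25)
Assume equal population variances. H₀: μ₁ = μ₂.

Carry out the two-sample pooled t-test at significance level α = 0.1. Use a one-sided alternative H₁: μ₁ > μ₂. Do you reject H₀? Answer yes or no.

x̄₁=34.429, s₁=3.047, n₁=7
x̄₂=39.720, s₂=5.870, n₂=25
s_p² = [6·3.047² + 24·5.870²]/30 = 29.4251
SE = √(s_p²·(1/7+1/25)) = 2.3196
t = (34.429−39.720)/2.3196 = -2.2812
df = 30
p-value (one-sided, H₁ greater) = 0.98510
At α=0.1: p ≥ α → fail to reject H₀

reject H₀: no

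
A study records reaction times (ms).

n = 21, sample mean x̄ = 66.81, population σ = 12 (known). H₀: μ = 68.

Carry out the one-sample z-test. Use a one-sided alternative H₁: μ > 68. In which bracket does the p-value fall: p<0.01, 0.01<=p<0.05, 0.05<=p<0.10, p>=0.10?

p-value bracket: p>=0.10

SE = σ/√n = 12/√21 = 2.6186
z = (x̄−μ₀)/SE = (66.81−68)/2.6186 = -0.4544
p-value (one-sided, H₁ greater) = 0.67524
→ bracket: p>=0.10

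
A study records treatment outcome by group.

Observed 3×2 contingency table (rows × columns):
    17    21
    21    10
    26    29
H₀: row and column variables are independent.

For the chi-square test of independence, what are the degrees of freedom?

df = (r−1)(c−1) = (3−1)·(2−1) = 2

degrees of freedom = 2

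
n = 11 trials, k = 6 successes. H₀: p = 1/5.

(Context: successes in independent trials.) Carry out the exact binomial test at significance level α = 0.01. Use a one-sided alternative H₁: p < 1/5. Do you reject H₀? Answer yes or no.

reject H₀: no

Exact binomial: n=11, k=6, p₀=1/5=0.2000
P(X≤6) from Σ C(n,i)·p₀^i·(1−p₀)^(n−i)
p-value (one-sided, H₁ less) = 0.99803
At α=0.01: p ≥ α → fail to reject H₀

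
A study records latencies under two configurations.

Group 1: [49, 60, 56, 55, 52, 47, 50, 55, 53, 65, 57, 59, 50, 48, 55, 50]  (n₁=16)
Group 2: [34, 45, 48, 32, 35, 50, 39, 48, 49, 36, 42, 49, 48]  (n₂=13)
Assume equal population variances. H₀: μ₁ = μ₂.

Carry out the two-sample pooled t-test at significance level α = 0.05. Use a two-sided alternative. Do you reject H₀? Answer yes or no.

x̄₁=53.812, s₁=4.902, n₁=16
x̄₂=42.692, s₂=6.651, n₂=13
s_p² = [15·4.902² + 12·6.651²]/27 = 33.0077
SE = √(s_p²·(1/16+1/13)) = 2.1452
t = (53.812−42.692)/2.1452 = 5.1837
df = 27
p-value (two-sided) = 0.00002
At α=0.05: p < α → reject H₀

reject H₀: yes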